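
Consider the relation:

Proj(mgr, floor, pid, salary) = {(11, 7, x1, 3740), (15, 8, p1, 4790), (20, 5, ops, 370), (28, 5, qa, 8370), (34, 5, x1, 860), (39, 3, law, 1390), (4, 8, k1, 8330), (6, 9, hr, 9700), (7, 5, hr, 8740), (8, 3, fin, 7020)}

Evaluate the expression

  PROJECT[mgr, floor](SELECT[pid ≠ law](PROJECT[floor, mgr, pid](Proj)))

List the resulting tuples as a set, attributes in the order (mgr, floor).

{(11, 7), (15, 8), (20, 5), (28, 5), (34, 5), (4, 8), (6, 9), (7, 5), (8, 3)}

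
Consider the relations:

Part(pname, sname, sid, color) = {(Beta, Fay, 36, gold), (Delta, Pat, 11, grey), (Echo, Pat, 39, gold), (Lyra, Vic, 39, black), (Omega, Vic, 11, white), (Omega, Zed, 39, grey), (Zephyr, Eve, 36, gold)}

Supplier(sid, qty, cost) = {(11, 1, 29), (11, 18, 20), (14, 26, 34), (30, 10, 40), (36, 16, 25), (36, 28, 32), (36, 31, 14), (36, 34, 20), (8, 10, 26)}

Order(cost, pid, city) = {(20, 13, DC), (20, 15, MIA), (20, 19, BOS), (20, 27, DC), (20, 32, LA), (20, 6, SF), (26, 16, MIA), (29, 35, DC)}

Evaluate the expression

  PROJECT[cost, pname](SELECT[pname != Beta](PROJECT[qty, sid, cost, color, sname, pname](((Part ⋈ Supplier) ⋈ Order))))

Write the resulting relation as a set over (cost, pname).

{(20, Delta), (20, Omega), (20, Zephyr), (29, Delta), (29, Omega)}

Joining Part and Supplier on sid yields {(Beta, Fay, 36, gold, 16, 25), (Beta, Fay, 36, gold, 28, 32), (Beta, Fay, 36, gold, 31, 14), (Beta, Fay, 36, gold, 34, 20), (Delta, Pat, 11, grey, 1, 29), (Delta, Pat, 11, grey, 18, 20), (Omega, Vic, 11, white, 1, 29), (Omega, Vic, 11, white, 18, 20), (Zephyr, Eve, 36, gold, 16, 25), (Zephyr, Eve, 36, gold, 28, 32), (Zephyr, Eve, 36, gold, 31, 14), (Zephyr, Eve, 36, gold, 34, 20)}.
Joining (Part ⋈ Supplier) and Order on cost yields {(Beta, Fay, 36, gold, 34, 20, 13, DC), (Beta, Fay, 36, gold, 34, 20, 15, MIA), (Beta, Fay, 36, gold, 34, 20, 19, BOS), (Beta, Fay, 36, gold, 34, 20, 27, DC), (Beta, Fay, 36, gold, 34, 20, 32, LA), (Beta, Fay, 36, gold, 34, 20, 6, SF), (Delta, Pat, 11, grey, 1, 29, 35, DC), (Delta, Pat, 11, grey, 18, 20, 13, DC), (Delta, Pat, 11, grey, 18, 20, 15, MIA), (Delta, Pat, 11, grey, 18, 20, 19, BOS), (Delta, Pat, 11, grey, 18, 20, 27, DC), (Delta, Pat, 11, grey, 18, 20, 32, LA), (Delta, Pat, 11, grey, 18, 20, 6, SF), (Omega, Vic, 11, white, 1, 29, 35, DC), (Omega, Vic, 11, white, 18, 20, 13, DC), (Omega, Vic, 11, white, 18, 20, 15, MIA), (Omega, Vic, 11, white, 18, 20, 19, BOS), (Omega, Vic, 11, white, 18, 20, 27, DC), (Omega, Vic, 11, white, 18, 20, 32, LA), (Omega, Vic, 11, white, 18, 20, 6, SF), (Zephyr, Eve, 36, gold, 34, 20, 13, DC), (Zephyr, Eve, 36, gold, 34, 20, 15, MIA), (Zephyr, Eve, 36, gold, 34, 20, 19, BOS), (Zephyr, Eve, 36, gold, 34, 20, 27, DC), (Zephyr, Eve, 36, gold, 34, 20, 32, LA), (Zephyr, Eve, 36, gold, 34, 20, 6, SF)}.
π_{qty, sid, cost, color, sname, pname} gives {(1, 11, 29, grey, Pat, Delta), (1, 11, 29, white, Vic, Omega), (18, 11, 20, grey, Pat, Delta), (18, 11, 20, white, Vic, Omega), (34, 36, 20, gold, Eve, Zephyr), (34, 36, 20, gold, Fay, Beta)} (20 duplicate(s) eliminated).
σ[pname != Beta]: keep tuples satisfying pname != Beta → {(1, 11, 29, grey, Pat, Delta), (1, 11, 29, white, Vic, Omega), (18, 11, 20, grey, Pat, Delta), (18, 11, 20, white, Vic, Omega), (34, 36, 20, gold, Eve, Zephyr)}
π_{cost, pname} gives {(20, Delta), (20, Omega), (20, Zephyr), (29, Delta), (29, Omega)}.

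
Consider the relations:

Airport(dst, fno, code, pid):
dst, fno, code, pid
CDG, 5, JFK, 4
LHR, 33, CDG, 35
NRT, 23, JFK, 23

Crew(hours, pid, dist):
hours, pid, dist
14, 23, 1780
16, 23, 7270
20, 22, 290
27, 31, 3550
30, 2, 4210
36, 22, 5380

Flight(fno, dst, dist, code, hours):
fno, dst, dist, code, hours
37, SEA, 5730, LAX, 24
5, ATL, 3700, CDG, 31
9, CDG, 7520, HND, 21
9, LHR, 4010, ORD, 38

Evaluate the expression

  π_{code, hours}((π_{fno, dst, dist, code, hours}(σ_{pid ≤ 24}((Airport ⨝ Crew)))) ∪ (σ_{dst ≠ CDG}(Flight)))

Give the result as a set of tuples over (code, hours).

{(CDG, 31), (JFK, 14), (JFK, 16), (LAX, 24), (ORD, 38)}

Airport ⋈ Crew (natural join on pid): {(NRT, 23, JFK, 23, 14, 1780), (NRT, 23, JFK, 23, 16, 7270)}
Apply σ_{pid ≤ 24}; surviving tuples: {(NRT, 23, JFK, 23, 14, 1780), (NRT, 23, JFK, 23, 16, 7270)}
Projecting to fno, dst, dist, code, hours: {(23, NRT, 1780, JFK, 14), (23, NRT, 7270, JFK, 16)}
Apply σ_{dst ≠ CDG}; surviving tuples: {(37, SEA, 5730, LAX, 24), (5, ATL, 3700, CDG, 31), (9, LHR, 4010, ORD, 38)}
Union: {(23, NRT, 1780, JFK, 14), (23, NRT, 7270, JFK, 16)} with {(37, SEA, 5730, LAX, 24), (5, ATL, 3700, CDG, 31), (9, LHR, 4010, ORD, 38)} → {(23, NRT, 1780, JFK, 14), (23, NRT, 7270, JFK, 16), (37, SEA, 5730, LAX, 24), (5, ATL, 3700, CDG, 31), (9, LHR, 4010, ORD, 38)}
Projecting to code, hours: {(CDG, 31), (JFK, 14), (JFK, 16), (LAX, 24), (ORD, 38)}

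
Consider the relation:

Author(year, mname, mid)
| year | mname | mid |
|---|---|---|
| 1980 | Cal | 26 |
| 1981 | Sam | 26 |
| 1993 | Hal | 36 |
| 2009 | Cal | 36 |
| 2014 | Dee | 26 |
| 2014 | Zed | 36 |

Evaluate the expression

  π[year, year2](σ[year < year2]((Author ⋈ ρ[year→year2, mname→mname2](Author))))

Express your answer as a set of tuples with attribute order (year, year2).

ρ[year→year2, mname→mname2]: schema becomes (year2, mname2, mid); tuples unchanged.
Author ⋈ ρ[year→year2, mname→mname2](Author) (natural join on mid): {(1980, Cal, 26, 1980, Cal), (1980, Cal, 26, 1981, Sam), (1980, Cal, 26, 2014, Dee), (1981, Sam, 26, 1980, Cal), (1981, Sam, 26, 1981, Sam), (1981, Sam, 26, 2014, Dee), (1993, Hal, 36, 1993, Hal), (1993, Hal, 36, 2009, Cal), (1993, Hal, 36, 2014, Zed), (2009, Cal, 36, 1993, Hal), (2009, Cal, 36, 2009, Cal), (2009, Cal, 36, 2014, Zed), (2014, Dee, 26, 1980, Cal), (2014, Dee, 26, 1981, Sam), (2014, Dee, 26, 2014, Dee), (2014, Zed, 36, 1993, Hal), (2014, Zed, 36, 2009, Cal), (2014, Zed, 36, 2014, Zed)}
Filtering on year < year2 leaves {(1980, Cal, 26, 1981, Sam), (1980, Cal, 26, 2014, Dee), (1981, Sam, 26, 2014, Dee), (1993, Hal, 36, 2009, Cal), (1993, Hal, 36, 2014, Zed), (2009, Cal, 36, 2014, Zed)}.
π_{year, year2} gives {(1980, 1981), (1980, 2014), (1981, 2014), (1993, 2009), (1993, 2014), (2009, 2014)}.

{(1980, 1981), (1980, 2014), (1981, 2014), (1993, 2009), (1993, 2014), (2009, 2014)}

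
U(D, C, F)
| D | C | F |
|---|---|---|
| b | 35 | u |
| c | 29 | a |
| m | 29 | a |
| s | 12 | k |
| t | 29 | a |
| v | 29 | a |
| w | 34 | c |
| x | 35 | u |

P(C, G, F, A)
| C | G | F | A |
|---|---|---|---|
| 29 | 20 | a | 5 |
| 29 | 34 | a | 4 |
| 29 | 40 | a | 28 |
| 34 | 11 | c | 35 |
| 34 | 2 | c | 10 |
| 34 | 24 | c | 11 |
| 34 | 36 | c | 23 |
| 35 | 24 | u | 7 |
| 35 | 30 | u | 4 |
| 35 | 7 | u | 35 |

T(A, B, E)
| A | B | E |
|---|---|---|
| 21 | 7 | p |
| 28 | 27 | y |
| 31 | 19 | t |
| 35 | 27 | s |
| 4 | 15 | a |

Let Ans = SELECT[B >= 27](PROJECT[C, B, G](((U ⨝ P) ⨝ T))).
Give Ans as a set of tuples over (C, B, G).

{(29, 27, 40), (34, 27, 11), (35, 27, 7)}

Natural join on C, F: {(b, 35, u, 24, 7), (b, 35, u, 30, 4), (b, 35, u, 7, 35), (c, 29, a, 20, 5), (c, 29, a, 34, 4), (c, 29, a, 40, 28), (m, 29, a, 20, 5), (m, 29, a, 34, 4), (m, 29, a, 40, 28), (t, 29, a, 20, 5), (t, 29, a, 34, 4), (t, 29, a, 40, 28), (v, 29, a, 20, 5), (v, 29, a, 34, 4), (v, 29, a, 40, 28), (w, 34, c, 11, 35), (w, 34, c, 2, 10), (w, 34, c, 24, 11), (w, 34, c, 36, 23), (x, 35, u, 24, 7), (x, 35, u, 30, 4), (x, 35, u, 7, 35)}
Natural join on A: {(b, 35, u, 30, 4, 15, a), (b, 35, u, 7, 35, 27, s), (c, 29, a, 34, 4, 15, a), (c, 29, a, 40, 28, 27, y), (m, 29, a, 34, 4, 15, a), (m, 29, a, 40, 28, 27, y), (t, 29, a, 34, 4, 15, a), (t, 29, a, 40, 28, 27, y), (v, 29, a, 34, 4, 15, a), (v, 29, a, 40, 28, 27, y), (w, 34, c, 11, 35, 27, s), (x, 35, u, 30, 4, 15, a), (x, 35, u, 7, 35, 27, s)}
π_{C, B, G} gives {(29, 15, 34), (29, 27, 40), (34, 27, 11), (35, 15, 30), (35, 27, 7)} (8 duplicate(s) eliminated).
σ[B >= 27]: keep tuples satisfying B >= 27 → {(29, 27, 40), (34, 27, 11), (35, 27, 7)}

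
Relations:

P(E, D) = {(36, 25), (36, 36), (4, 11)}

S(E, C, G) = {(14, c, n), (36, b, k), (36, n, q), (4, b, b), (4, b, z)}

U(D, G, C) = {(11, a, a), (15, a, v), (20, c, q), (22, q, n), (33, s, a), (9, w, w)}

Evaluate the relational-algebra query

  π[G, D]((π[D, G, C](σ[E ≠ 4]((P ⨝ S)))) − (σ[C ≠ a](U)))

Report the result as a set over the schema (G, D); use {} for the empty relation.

P ⋈ S (natural join on E): {(36, 25, b, k), (36, 25, n, q), (36, 36, b, k), (36, 36, n, q), (4, 11, b, b), (4, 11, b, z)}
Apply σ_{E ≠ 4}; surviving tuples: {(36, 25, b, k), (36, 25, n, q), (36, 36, b, k), (36, 36, n, q)}
π_{D, G, C} gives {(25, k, b), (25, q, n), (36, k, b), (36, q, n)}.
Apply σ_{C ≠ a}; surviving tuples: {(15, a, v), (20, c, q), (22, q, n), (9, w, w)}
Set difference of the two operands is {(25, k, b), (25, q, n), (36, k, b), (36, q, n)}.
π_{G, D} gives {(k, 25), (k, 36), (q, 25), (q, 36)}.

{(k, 25), (k, 36), (q, 25), (q, 36)}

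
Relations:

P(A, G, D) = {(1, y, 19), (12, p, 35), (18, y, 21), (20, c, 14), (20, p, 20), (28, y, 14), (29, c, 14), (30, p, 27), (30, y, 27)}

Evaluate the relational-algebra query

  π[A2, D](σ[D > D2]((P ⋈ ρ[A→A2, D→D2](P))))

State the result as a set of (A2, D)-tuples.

ρ[A→A2, D→D2]: schema becomes (A2, G, D2); tuples unchanged.
P ⋈ ρ[A→A2, D→D2](P) (natural join on G): {(1, y, 19, 1, 19), (1, y, 19, 18, 21), (1, y, 19, 28, 14), (1, y, 19, 30, 27), (12, p, 35, 12, 35), (12, p, 35, 20, 20), (12, p, 35, 30, 27), (18, y, 21, 1, 19), (18, y, 21, 18, 21), (18, y, 21, 28, 14), (18, y, 21, 30, 27), (20, c, 14, 20, 14), (20, c, 14, 29, 14), (20, p, 20, 12, 35), (20, p, 20, 20, 20), (20, p, 20, 30, 27), (28, y, 14, 1, 19), (28, y, 14, 18, 21), (28, y, 14, 28, 14), (28, y, 14, 30, 27), (29, c, 14, 20, 14), (29, c, 14, 29, 14), (30, p, 27, 12, 35), (30, p, 27, 20, 20), (30, p, 27, 30, 27), (30, y, 27, 1, 19), (30, y, 27, 18, 21), (30, y, 27, 28, 14), (30, y, 27, 30, 27)}
Selection D > D2: {(1, y, 19, 28, 14), (12, p, 35, 20, 20), (12, p, 35, 30, 27), (18, y, 21, 1, 19), (18, y, 21, 28, 14), (30, p, 27, 20, 20), (30, y, 27, 1, 19), (30, y, 27, 18, 21), (30, y, 27, 28, 14)}
Projecting to A2, D: {(1, 21), (1, 27), (18, 27), (20, 27), (20, 35), (28, 19), (28, 21), (28, 27), (30, 35)}

{(1, 21), (1, 27), (18, 27), (20, 27), (20, 35), (28, 19), (28, 21), (28, 27), (30, 35)}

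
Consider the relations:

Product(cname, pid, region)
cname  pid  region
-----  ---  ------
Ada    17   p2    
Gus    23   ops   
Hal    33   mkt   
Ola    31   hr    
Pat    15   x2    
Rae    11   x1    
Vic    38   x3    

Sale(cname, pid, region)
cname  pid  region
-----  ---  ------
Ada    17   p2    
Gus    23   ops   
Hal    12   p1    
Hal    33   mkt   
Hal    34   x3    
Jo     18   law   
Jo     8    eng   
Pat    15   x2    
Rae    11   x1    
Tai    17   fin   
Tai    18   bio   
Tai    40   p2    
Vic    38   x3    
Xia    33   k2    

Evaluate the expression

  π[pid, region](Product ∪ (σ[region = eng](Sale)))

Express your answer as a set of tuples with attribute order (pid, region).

{(11, x1), (15, x2), (17, p2), (23, ops), (31, hr), (33, mkt), (38, x3), (8, eng)}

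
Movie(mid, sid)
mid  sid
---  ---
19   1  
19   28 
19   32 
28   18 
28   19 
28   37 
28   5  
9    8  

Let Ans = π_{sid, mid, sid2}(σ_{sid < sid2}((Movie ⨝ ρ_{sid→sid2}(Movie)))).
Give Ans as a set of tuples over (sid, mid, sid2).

ρ[sid→sid2]: schema becomes (mid, sid2); tuples unchanged.
Joining Movie and ρ_{sid→sid2}(Movie) on mid yields {(19, 1, 1), (19, 1, 28), (19, 1, 32), (19, 28, 1), (19, 28, 28), (19, 28, 32), (19, 32, 1), (19, 32, 28), (19, 32, 32), (28, 18, 18), (28, 18, 19), (28, 18, 37), (28, 18, 5), (28, 19, 18), (28, 19, 19), (28, 19, 37), (28, 19, 5), (28, 37, 18), (28, 37, 19), (28, 37, 37), (28, 37, 5), (28, 5, 18), (28, 5, 19), (28, 5, 37), (28, 5, 5), (9, 8, 8)}.
Filtering on sid < sid2 leaves {(19, 1, 28), (19, 1, 32), (19, 28, 32), (28, 18, 19), (28, 18, 37), (28, 19, 37), (28, 5, 18), (28, 5, 19), (28, 5, 37)}.
Keep only column(s) sid, mid, sid2: {(1, 19, 28), (1, 19, 32), (18, 28, 19), (18, 28, 37), (19, 28, 37), (28, 19, 32), (5, 28, 18), (5, 28, 19), (5, 28, 37)}

{(1, 19, 28), (1, 19, 32), (18, 28, 19), (18, 28, 37), (19, 28, 37), (28, 19, 32), (5, 28, 18), (5, 28, 19), (5, 28, 37)}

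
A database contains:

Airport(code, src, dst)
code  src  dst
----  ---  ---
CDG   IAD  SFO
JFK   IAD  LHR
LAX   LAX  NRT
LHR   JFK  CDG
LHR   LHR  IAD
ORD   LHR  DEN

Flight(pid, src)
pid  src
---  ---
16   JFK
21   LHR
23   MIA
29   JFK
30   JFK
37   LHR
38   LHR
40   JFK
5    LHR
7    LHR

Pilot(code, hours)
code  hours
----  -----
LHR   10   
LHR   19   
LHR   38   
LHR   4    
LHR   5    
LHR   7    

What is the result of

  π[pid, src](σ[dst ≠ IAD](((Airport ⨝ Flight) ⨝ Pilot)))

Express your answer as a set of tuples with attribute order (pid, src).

{(16, JFK), (29, JFK), (30, JFK), (40, JFK)}

Airport ⋈ Flight (natural join on src): {(LHR, JFK, CDG, 16), (LHR, JFK, CDG, 29), (LHR, JFK, CDG, 30), (LHR, JFK, CDG, 40), (LHR, LHR, IAD, 21), (LHR, LHR, IAD, 37), (LHR, LHR, IAD, 38), (LHR, LHR, IAD, 5), (LHR, LHR, IAD, 7), (ORD, LHR, DEN, 21), (ORD, LHR, DEN, 37), (ORD, LHR, DEN, 38), (ORD, LHR, DEN, 5), (ORD, LHR, DEN, 7)}
(Airport ⨝ Flight) ⋈ Pilot (natural join on code): {(LHR, JFK, CDG, 16, 10), (LHR, JFK, CDG, 16, 19), (LHR, JFK, CDG, 16, 38), (LHR, JFK, CDG, 16, 4), (LHR, JFK, CDG, 16, 5), (LHR, JFK, CDG, 16, 7), (LHR, JFK, CDG, 29, 10), (LHR, JFK, CDG, 29, 19), (LHR, JFK, CDG, 29, 38), (LHR, JFK, CDG, 29, 4), (LHR, JFK, CDG, 29, 5), (LHR, JFK, CDG, 29, 7), (LHR, JFK, CDG, 30, 10), (LHR, JFK, CDG, 30, 19), (LHR, JFK, CDG, 30, 38), (LHR, JFK, CDG, 30, 4), (LHR, JFK, CDG, 30, 5), (LHR, JFK, CDG, 30, 7), (LHR, JFK, CDG, 40, 10), (LHR, JFK, CDG, 40, 19), (LHR, JFK, CDG, 40, 38), (LHR, JFK, CDG, 40, 4), (LHR, JFK, CDG, 40, 5), (LHR, JFK, CDG, 40, 7), (LHR, LHR, IAD, 21, 10), (LHR, LHR, IAD, 21, 19), (LHR, LHR, IAD, 21, 38), (LHR, LHR, IAD, 21, 4), (LHR, LHR, IAD, 21, 5), (LHR, LHR, IAD, 21, 7), (LHR, LHR, IAD, 37, 10), (LHR, LHR, IAD, 37, 19), (LHR, LHR, IAD, 37, 38), (LHR, LHR, IAD, 37, 4), (LHR, LHR, IAD, 37, 5), (LHR, LHR, IAD, 37, 7), (LHR, LHR, IAD, 38, 10), (LHR, LHR, IAD, 38, 19), (LHR, LHR, IAD, 38, 38), (LHR, LHR, IAD, 38, 4), (LHR, LHR, IAD, 38, 5), (LHR, LHR, IAD, 38, 7), (LHR, LHR, IAD, 5, 10), (LHR, LHR, IAD, 5, 19), (LHR, LHR, IAD, 5, 38), (LHR, LHR, IAD, 5, 4), (LHR, LHR, IAD, 5, 5), (LHR, LHR, IAD, 5, 7), (LHR, LHR, IAD, 7, 10), (LHR, LHR, IAD, 7, 19), (LHR, LHR, IAD, 7, 38), (LHR, LHR, IAD, 7, 4), (LHR, LHR, IAD, 7, 5), (LHR, LHR, IAD, 7, 7)}
σ[dst ≠ IAD]: keep tuples satisfying dst ≠ IAD → {(LHR, JFK, CDG, 16, 10), (LHR, JFK, CDG, 16, 19), (LHR, JFK, CDG, 16, 38), (LHR, JFK, CDG, 16, 4), (LHR, JFK, CDG, 16, 5), (LHR, JFK, CDG, 16, 7), (LHR, JFK, CDG, 29, 10), (LHR, JFK, CDG, 29, 19), (LHR, JFK, CDG, 29, 38), (LHR, JFK, CDG, 29, 4), (LHR, JFK, CDG, 29, 5), (LHR, JFK, CDG, 29, 7), (LHR, JFK, CDG, 30, 10), (LHR, JFK, CDG, 30, 19), (LHR, JFK, CDG, 30, 38), (LHR, JFK, CDG, 30, 4), (LHR, JFK, CDG, 30, 5), (LHR, JFK, CDG, 30, 7), (LHR, JFK, CDG, 40, 10), (LHR, JFK, CDG, 40, 19), (LHR, JFK, CDG, 40, 38), (LHR, JFK, CDG, 40, 4), (LHR, JFK, CDG, 40, 5), (LHR, JFK, CDG, 40, 7)}
Keep only column(s) pid, src (20 duplicate(s) eliminated): {(16, JFK), (29, JFK), (30, JFK), (40, JFK)}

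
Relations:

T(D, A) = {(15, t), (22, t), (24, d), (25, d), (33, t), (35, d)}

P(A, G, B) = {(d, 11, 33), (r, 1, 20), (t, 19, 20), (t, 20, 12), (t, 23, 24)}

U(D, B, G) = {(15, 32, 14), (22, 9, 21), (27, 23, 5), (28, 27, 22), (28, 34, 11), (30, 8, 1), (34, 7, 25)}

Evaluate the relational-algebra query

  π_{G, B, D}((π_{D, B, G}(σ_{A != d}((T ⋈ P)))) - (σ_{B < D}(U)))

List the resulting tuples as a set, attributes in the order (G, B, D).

{(19, 20, 15), (19, 20, 22), (19, 20, 33), (20, 12, 15), (20, 12, 22), (20, 12, 33), (23, 24, 15), (23, 24, 22), (23, 24, 33)}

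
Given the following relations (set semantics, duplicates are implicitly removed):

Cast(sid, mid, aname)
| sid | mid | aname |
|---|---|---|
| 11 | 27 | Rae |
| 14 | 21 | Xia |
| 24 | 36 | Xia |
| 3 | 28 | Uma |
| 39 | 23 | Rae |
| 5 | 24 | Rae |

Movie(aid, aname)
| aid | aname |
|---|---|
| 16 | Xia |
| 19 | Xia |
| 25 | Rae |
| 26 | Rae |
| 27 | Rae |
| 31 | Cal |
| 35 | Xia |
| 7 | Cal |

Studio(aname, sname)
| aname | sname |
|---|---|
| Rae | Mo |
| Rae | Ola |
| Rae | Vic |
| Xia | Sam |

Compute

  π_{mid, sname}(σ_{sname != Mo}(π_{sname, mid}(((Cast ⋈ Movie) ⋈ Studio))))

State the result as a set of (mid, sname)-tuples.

{(21, Sam), (23, Ola), (23, Vic), (24, Ola), (24, Vic), (27, Ola), (27, Vic), (36, Sam)}

Joining Cast and Movie on aname yields {(11, 27, Rae, 25), (11, 27, Rae, 26), (11, 27, Rae, 27), (14, 21, Xia, 16), (14, 21, Xia, 19), (14, 21, Xia, 35), (24, 36, Xia, 16), (24, 36, Xia, 19), (24, 36, Xia, 35), (39, 23, Rae, 25), (39, 23, Rae, 26), (39, 23, Rae, 27), (5, 24, Rae, 25), (5, 24, Rae, 26), (5, 24, Rae, 27)}.
Joining (Cast ⋈ Movie) and Studio on aname yields {(11, 27, Rae, 25, Mo), (11, 27, Rae, 25, Ola), (11, 27, Rae, 25, Vic), (11, 27, Rae, 26, Mo), (11, 27, Rae, 26, Ola), (11, 27, Rae, 26, Vic), (11, 27, Rae, 27, Mo), (11, 27, Rae, 27, Ola), (11, 27, Rae, 27, Vic), (14, 21, Xia, 16, Sam), (14, 21, Xia, 19, Sam), (14, 21, Xia, 35, Sam), (24, 36, Xia, 16, Sam), (24, 36, Xia, 19, Sam), (24, 36, Xia, 35, Sam), (39, 23, Rae, 25, Mo), (39, 23, Rae, 25, Ola), (39, 23, Rae, 25, Vic), (39, 23, Rae, 26, Mo), (39, 23, Rae, 26, Ola), (39, 23, Rae, 26, Vic), (39, 23, Rae, 27, Mo), (39, 23, Rae, 27, Ola), (39, 23, Rae, 27, Vic), (5, 24, Rae, 25, Mo), (5, 24, Rae, 25, Ola), (5, 24, Rae, 25, Vic), (5, 24, Rae, 26, Mo), (5, 24, Rae, 26, Ola), (5, 24, Rae, 26, Vic), (5, 24, Rae, 27, Mo), (5, 24, Rae, 27, Ola), (5, 24, Rae, 27, Vic)}.
π[sname, mid]: project onto (sname, mid) (22 duplicate(s) eliminated) → {(Mo, 23), (Mo, 24), (Mo, 27), (Ola, 23), (Ola, 24), (Ola, 27), (Sam, 21), (Sam, 36), (Vic, 23), (Vic, 24), (Vic, 27)}
Apply σ_{sname != Mo}; surviving tuples: {(Ola, 23), (Ola, 24), (Ola, 27), (Sam, 21), (Sam, 36), (Vic, 23), (Vic, 24), (Vic, 27)}
π[mid, sname]: project onto (mid, sname) → {(21, Sam), (23, Ola), (23, Vic), (24, Ola), (24, Vic), (27, Ola), (27, Vic), (36, Sam)}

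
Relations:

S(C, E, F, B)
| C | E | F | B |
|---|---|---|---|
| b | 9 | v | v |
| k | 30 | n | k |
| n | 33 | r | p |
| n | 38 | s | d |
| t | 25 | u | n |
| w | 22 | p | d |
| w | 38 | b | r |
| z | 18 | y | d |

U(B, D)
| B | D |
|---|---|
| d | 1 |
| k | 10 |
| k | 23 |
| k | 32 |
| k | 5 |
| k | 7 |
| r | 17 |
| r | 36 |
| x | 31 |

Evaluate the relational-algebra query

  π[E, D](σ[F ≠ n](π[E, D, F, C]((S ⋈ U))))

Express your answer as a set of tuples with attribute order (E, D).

{(18, 1), (22, 1), (38, 1), (38, 17), (38, 36)}

S ⋈ U (natural join on B): {(k, 30, n, k, 10), (k, 30, n, k, 23), (k, 30, n, k, 32), (k, 30, n, k, 5), (k, 30, n, k, 7), (n, 38, s, d, 1), (w, 22, p, d, 1), (w, 38, b, r, 17), (w, 38, b, r, 36), (z, 18, y, d, 1)}
Keep only column(s) E, D, F, C: {(18, 1, y, z), (22, 1, p, w), (30, 10, n, k), (30, 23, n, k), (30, 32, n, k), (30, 5, n, k), (30, 7, n, k), (38, 1, s, n), (38, 17, b, w), (38, 36, b, w)}
Apply σ_{F ≠ n}; surviving tuples: {(18, 1, y, z), (22, 1, p, w), (38, 1, s, n), (38, 17, b, w), (38, 36, b, w)}
Keep only column(s) E, D: {(18, 1), (22, 1), (38, 1), (38, 17), (38, 36)}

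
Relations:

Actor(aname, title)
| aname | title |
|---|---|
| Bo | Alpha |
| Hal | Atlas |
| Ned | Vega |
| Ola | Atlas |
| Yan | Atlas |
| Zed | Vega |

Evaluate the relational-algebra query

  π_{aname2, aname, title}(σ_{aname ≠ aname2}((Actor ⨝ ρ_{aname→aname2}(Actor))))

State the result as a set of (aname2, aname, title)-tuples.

{(Hal, Ola, Atlas), (Hal, Yan, Atlas), (Ned, Zed, Vega), (Ola, Hal, Atlas), (Ola, Yan, Atlas), (Yan, Hal, Atlas), (Yan, Ola, Atlas), (Zed, Ned, Vega)}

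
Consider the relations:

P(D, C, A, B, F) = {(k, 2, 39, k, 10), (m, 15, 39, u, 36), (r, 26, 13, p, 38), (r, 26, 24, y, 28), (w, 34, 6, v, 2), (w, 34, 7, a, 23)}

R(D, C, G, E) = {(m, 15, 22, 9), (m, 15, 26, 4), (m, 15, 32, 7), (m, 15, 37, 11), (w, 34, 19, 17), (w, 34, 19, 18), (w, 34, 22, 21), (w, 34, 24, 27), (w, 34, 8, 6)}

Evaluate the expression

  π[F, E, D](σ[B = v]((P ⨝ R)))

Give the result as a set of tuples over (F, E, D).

P ⋈ R (natural join on D, C): {(m, 15, 39, u, 36, 22, 9), (m, 15, 39, u, 36, 26, 4), (m, 15, 39, u, 36, 32, 7), (m, 15, 39, u, 36, 37, 11), (w, 34, 6, v, 2, 19, 17), (w, 34, 6, v, 2, 19, 18), (w, 34, 6, v, 2, 22, 21), (w, 34, 6, v, 2, 24, 27), (w, 34, 6, v, 2, 8, 6), (w, 34, 7, a, 23, 19, 17), (w, 34, 7, a, 23, 19, 18), (w, 34, 7, a, 23, 22, 21), (w, 34, 7, a, 23, 24, 27), (w, 34, 7, a, 23, 8, 6)}
σ[B = v]: keep tuples satisfying B = v → {(w, 34, 6, v, 2, 19, 17), (w, 34, 6, v, 2, 19, 18), (w, 34, 6, v, 2, 22, 21), (w, 34, 6, v, 2, 24, 27), (w, 34, 6, v, 2, 8, 6)}
Projecting to F, E, D: {(2, 17, w), (2, 18, w), (2, 21, w), (2, 27, w), (2, 6, w)}

{(2, 17, w), (2, 18, w), (2, 21, w), (2, 27, w), (2, 6, w)}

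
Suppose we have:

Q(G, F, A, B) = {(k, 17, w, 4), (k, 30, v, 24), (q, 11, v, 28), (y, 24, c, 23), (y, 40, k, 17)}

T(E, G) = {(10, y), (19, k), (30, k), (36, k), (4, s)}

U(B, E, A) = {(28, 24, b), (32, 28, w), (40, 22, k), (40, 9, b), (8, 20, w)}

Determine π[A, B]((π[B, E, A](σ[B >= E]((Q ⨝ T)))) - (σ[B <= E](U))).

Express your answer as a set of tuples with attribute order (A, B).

{(c, 23), (k, 17), (v, 24)}

Joining Q and T on G yields {(k, 17, w, 4, 19), (k, 17, w, 4, 30), (k, 17, w, 4, 36), (k, 30, v, 24, 19), (k, 30, v, 24, 30), (k, 30, v, 24, 36), (y, 24, c, 23, 10), (y, 40, k, 17, 10)}.
σ[B >= E]: keep tuples satisfying B >= E → {(k, 30, v, 24, 19), (y, 24, c, 23, 10), (y, 40, k, 17, 10)}
Projecting to B, E, A: {(17, 10, k), (23, 10, c), (24, 19, v)}
σ[B <= E]: keep tuples satisfying B <= E → {(8, 20, w)}
Taking the difference: {(17, 10, k), (23, 10, c), (24, 19, v)}
Projecting to A, B: {(c, 23), (k, 17), (v, 24)}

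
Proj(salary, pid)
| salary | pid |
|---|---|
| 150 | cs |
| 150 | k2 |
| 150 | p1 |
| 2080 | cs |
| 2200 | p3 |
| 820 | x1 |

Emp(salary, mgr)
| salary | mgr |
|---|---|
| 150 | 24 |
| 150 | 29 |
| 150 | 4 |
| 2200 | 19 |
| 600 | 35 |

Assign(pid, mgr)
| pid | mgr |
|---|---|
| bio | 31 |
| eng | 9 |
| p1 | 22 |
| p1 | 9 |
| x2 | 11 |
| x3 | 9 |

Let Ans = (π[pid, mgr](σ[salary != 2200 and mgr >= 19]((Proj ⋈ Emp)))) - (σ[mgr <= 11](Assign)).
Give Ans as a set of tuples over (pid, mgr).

{(cs, 24), (cs, 29), (k2, 24), (k2, 29), (p1, 24), (p1, 29)}

Joining Proj and Emp on salary yields {(150, cs, 24), (150, cs, 29), (150, cs, 4), (150, k2, 24), (150, k2, 29), (150, k2, 4), (150, p1, 24), (150, p1, 29), (150, p1, 4), (2200, p3, 19)}.
Selection salary != 2200 and mgr >= 19: {(150, cs, 24), (150, cs, 29), (150, k2, 24), (150, k2, 29), (150, p1, 24), (150, p1, 29)}
Projecting to pid, mgr: {(cs, 24), (cs, 29), (k2, 24), (k2, 29), (p1, 24), (p1, 29)}
Selection mgr <= 11: {(eng, 9), (p1, 9), (x2, 11), (x3, 9)}
Taking the difference: {(cs, 24), (cs, 29), (k2, 24), (k2, 29), (p1, 24), (p1, 29)}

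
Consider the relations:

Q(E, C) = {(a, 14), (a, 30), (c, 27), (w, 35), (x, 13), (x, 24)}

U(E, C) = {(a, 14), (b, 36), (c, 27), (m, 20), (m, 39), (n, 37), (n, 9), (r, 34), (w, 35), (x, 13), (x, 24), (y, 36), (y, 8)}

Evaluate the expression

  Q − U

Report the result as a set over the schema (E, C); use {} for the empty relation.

{(a, 30)}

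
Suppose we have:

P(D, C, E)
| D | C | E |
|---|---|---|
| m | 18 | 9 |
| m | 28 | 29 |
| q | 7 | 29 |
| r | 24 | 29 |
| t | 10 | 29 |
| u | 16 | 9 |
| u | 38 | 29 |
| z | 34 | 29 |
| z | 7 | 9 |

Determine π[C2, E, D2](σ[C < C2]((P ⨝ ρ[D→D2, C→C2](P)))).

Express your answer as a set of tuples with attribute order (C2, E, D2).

{(10, 29, t), (16, 9, u), (18, 9, m), (24, 29, r), (28, 29, m), (34, 29, z), (38, 29, u)}

ρ[D→D2, C→C2]: schema becomes (D2, C2, E); tuples unchanged.
Natural join on E: {(m, 18, 9, m, 18), (m, 18, 9, u, 16), (m, 18, 9, z, 7), (m, 28, 29, m, 28), (m, 28, 29, q, 7), (m, 28, 29, r, 24), (m, 28, 29, t, 10), (m, 28, 29, u, 38), (m, 28, 29, z, 34), (q, 7, 29, m, 28), (q, 7, 29, q, 7), (q, 7, 29, r, 24), (q, 7, 29, t, 10), (q, 7, 29, u, 38), (q, 7, 29, z, 34), (r, 24, 29, m, 28), (r, 24, 29, q, 7), (r, 24, 29, r, 24), (r, 24, 29, t, 10), (r, 24, 29, u, 38), (r, 24, 29, z, 34), (t, 10, 29, m, 28), (t, 10, 29, q, 7), (t, 10, 29, r, 24), (t, 10, 29, t, 10), (t, 10, 29, u, 38), (t, 10, 29, z, 34), (u, 16, 9, m, 18), (u, 16, 9, u, 16), (u, 16, 9, z, 7), (u, 38, 29, m, 28), (u, 38, 29, q, 7), (u, 38, 29, r, 24), (u, 38, 29, t, 10), (u, 38, 29, u, 38), (u, 38, 29, z, 34), (z, 34, 29, m, 28), (z, 34, 29, q, 7), (z, 34, 29, r, 24), (z, 34, 29, t, 10), (z, 34, 29, u, 38), (z, 34, 29, z, 34), (z, 7, 9, m, 18), (z, 7, 9, u, 16), (z, 7, 9, z, 7)}
Filtering on C < C2 leaves {(m, 28, 29, u, 38), (m, 28, 29, z, 34), (q, 7, 29, m, 28), (q, 7, 29, r, 24), (q, 7, 29, t, 10), (q, 7, 29, u, 38), (q, 7, 29, z, 34), (r, 24, 29, m, 28), (r, 24, 29, u, 38), (r, 24, 29, z, 34), (t, 10, 29, m, 28), (t, 10, 29, r, 24), (t, 10, 29, u, 38), (t, 10, 29, z, 34), (u, 16, 9, m, 18), (z, 34, 29, u, 38), (z, 7, 9, m, 18), (z, 7, 9, u, 16)}.
π_{C2, E, D2} gives {(10, 29, t), (16, 9, u), (18, 9, m), (24, 29, r), (28, 29, m), (34, 29, z), (38, 29, u)} (11 duplicate(s) eliminated).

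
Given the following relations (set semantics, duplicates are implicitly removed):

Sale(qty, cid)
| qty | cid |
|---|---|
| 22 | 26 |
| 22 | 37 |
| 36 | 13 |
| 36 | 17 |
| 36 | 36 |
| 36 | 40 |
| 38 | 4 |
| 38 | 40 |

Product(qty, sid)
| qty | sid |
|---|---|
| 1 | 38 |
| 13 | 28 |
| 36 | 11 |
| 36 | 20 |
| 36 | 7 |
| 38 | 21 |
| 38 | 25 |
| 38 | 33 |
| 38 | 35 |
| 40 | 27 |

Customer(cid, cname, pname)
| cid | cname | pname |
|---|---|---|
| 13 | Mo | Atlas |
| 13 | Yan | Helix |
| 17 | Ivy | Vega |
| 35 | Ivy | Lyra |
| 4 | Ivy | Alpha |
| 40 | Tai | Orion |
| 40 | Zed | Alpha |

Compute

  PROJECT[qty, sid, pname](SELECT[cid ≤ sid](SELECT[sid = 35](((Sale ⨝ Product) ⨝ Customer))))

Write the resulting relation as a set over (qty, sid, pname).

Joining Sale and Product on qty yields {(36, 13, 11), (36, 13, 20), (36, 13, 7), (36, 17, 11), (36, 17, 20), (36, 17, 7), (36, 36, 11), (36, 36, 20), (36, 36, 7), (36, 40, 11), (36, 40, 20), (36, 40, 7), (38, 4, 21), (38, 4, 25), (38, 4, 33), (38, 4, 35), (38, 40, 21), (38, 40, 25), (38, 40, 33), (38, 40, 35)}.
Joining (Sale ⨝ Product) and Customer on cid yields {(36, 13, 11, Mo, Atlas), (36, 13, 11, Yan, Helix), (36, 13, 20, Mo, Atlas), (36, 13, 20, Yan, Helix), (36, 13, 7, Mo, Atlas), (36, 13, 7, Yan, Helix), (36, 17, 11, Ivy, Vega), (36, 17, 20, Ivy, Vega), (36, 17, 7, Ivy, Vega), (36, 40, 11, Tai, Orion), (36, 40, 11, Zed, Alpha), (36, 40, 20, Tai, Orion), (36, 40, 20, Zed, Alpha), (36, 40, 7, Tai, Orion), (36, 40, 7, Zed, Alpha), (38, 4, 21, Ivy, Alpha), (38, 4, 25, Ivy, Alpha), (38, 4, 33, Ivy, Alpha), (38, 4, 35, Ivy, Alpha), (38, 40, 21, Tai, Orion), (38, 40, 21, Zed, Alpha), (38, 40, 25, Tai, Orion), (38, 40, 25, Zed, Alpha), (38, 40, 33, Tai, Orion), (38, 40, 33, Zed, Alpha), (38, 40, 35, Tai, Orion), (38, 40, 35, Zed, Alpha)}.
σ[sid = 35]: keep tuples satisfying sid = 35 → {(38, 4, 35, Ivy, Alpha), (38, 40, 35, Tai, Orion), (38, 40, 35, Zed, Alpha)}
σ[cid ≤ sid]: keep tuples satisfying cid ≤ sid → {(38, 4, 35, Ivy, Alpha)}
π_{qty, sid, pname} gives {(38, 35, Alpha)}.

{(38, 35, Alpha)}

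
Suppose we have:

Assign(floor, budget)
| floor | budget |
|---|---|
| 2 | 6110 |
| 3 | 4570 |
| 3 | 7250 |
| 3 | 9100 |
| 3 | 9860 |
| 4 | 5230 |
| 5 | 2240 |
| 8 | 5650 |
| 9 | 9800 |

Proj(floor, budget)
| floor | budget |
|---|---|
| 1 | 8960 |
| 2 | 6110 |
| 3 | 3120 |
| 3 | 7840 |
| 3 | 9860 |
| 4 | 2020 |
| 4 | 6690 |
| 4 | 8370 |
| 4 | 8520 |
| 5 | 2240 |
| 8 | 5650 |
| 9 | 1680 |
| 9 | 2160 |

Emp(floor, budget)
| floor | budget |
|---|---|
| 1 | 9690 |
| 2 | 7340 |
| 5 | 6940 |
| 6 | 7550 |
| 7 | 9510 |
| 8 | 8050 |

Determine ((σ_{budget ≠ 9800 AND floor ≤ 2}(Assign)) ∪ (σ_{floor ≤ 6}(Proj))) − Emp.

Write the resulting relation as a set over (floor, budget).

{(1, 8960), (2, 6110), (3, 3120), (3, 7840), (3, 9860), (4, 2020), (4, 6690), (4, 8370), (4, 8520), (5, 2240)}

Apply σ_{budget ≠ 9800 AND floor ≤ 2}; surviving tuples: {(2, 6110)}
Apply σ_{floor ≤ 6}; surviving tuples: {(1, 8960), (2, 6110), (3, 3120), (3, 7840), (3, 9860), (4, 2020), (4, 6690), (4, 8370), (4, 8520), (5, 2240)}
Union: {(2, 6110)} with {(1, 8960), (2, 6110), (3, 3120), (3, 7840), (3, 9860), (4, 2020), (4, 6690), (4, 8370), (4, 8520), (5, 2240)} → {(1, 8960), (2, 6110), (3, 3120), (3, 7840), (3, 9860), (4, 2020), (4, 6690), (4, 8370), (4, 8520), (5, 2240)}
Difference: {(1, 8960), (2, 6110), (3, 3120), (3, 7840), (3, 9860), (4, 2020), (4, 6690), (4, 8370), (4, 8520), (5, 2240)} with {(1, 9690), (2, 7340), (5, 6940), (6, 7550), (7, 9510), (8, 8050)} → {(1, 8960), (2, 6110), (3, 3120), (3, 7840), (3, 9860), (4, 2020), (4, 6690), (4, 8370), (4, 8520), (5, 2240)}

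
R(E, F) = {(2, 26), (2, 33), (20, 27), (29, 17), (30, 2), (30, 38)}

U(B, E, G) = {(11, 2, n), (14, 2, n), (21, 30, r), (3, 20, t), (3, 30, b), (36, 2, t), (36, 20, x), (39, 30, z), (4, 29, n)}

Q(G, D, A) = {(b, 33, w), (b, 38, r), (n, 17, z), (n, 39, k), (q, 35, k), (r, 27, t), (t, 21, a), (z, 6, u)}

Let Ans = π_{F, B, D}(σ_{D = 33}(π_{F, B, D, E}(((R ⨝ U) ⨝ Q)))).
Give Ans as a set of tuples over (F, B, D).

Natural join on E: {(2, 26, 11, n), (2, 26, 14, n), (2, 26, 36, t), (2, 33, 11, n), (2, 33, 14, n), (2, 33, 36, t), (20, 27, 3, t), (20, 27, 36, x), (29, 17, 4, n), (30, 2, 21, r), (30, 2, 3, b), (30, 2, 39, z), (30, 38, 21, r), (30, 38, 3, b), (30, 38, 39, z)}
Natural join on G: {(2, 26, 11, n, 17, z), (2, 26, 11, n, 39, k), (2, 26, 14, n, 17, z), (2, 26, 14, n, 39, k), (2, 26, 36, t, 21, a), (2, 33, 11, n, 17, z), (2, 33, 11, n, 39, k), (2, 33, 14, n, 17, z), (2, 33, 14, n, 39, k), (2, 33, 36, t, 21, a), (20, 27, 3, t, 21, a), (29, 17, 4, n, 17, z), (29, 17, 4, n, 39, k), (30, 2, 21, r, 27, t), (30, 2, 3, b, 33, w), (30, 2, 3, b, 38, r), (30, 2, 39, z, 6, u), (30, 38, 21, r, 27, t), (30, 38, 3, b, 33, w), (30, 38, 3, b, 38, r), (30, 38, 39, z, 6, u)}
Keep only column(s) F, B, D, E: {(17, 4, 17, 29), (17, 4, 39, 29), (2, 21, 27, 30), (2, 3, 33, 30), (2, 3, 38, 30), (2, 39, 6, 30), (26, 11, 17, 2), (26, 11, 39, 2), (26, 14, 17, 2), (26, 14, 39, 2), (26, 36, 21, 2), (27, 3, 21, 20), (33, 11, 17, 2), (33, 11, 39, 2), (33, 14, 17, 2), (33, 14, 39, 2), (33, 36, 21, 2), (38, 21, 27, 30), (38, 3, 33, 30), (38, 3, 38, 30), (38, 39, 6, 30)}
Apply σ_{D = 33}; surviving tuples: {(2, 3, 33, 30), (38, 3, 33, 30)}
Keep only column(s) F, B, D: {(2, 3, 33), (38, 3, 33)}

{(2, 3, 33), (38, 3, 33)}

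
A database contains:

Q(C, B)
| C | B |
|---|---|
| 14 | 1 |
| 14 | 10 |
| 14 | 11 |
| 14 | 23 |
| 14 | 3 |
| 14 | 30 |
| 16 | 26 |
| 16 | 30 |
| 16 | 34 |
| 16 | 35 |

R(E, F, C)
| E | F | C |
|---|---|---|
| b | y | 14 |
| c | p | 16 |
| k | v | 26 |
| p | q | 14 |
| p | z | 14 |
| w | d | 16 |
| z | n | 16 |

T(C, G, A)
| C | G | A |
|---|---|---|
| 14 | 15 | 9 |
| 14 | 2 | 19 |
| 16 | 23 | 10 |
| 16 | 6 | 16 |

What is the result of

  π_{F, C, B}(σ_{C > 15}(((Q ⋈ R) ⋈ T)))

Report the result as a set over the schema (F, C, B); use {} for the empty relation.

{(d, 16, 26), (d, 16, 30), (d, 16, 34), (d, 16, 35), (n, 16, 26), (n, 16, 30), (n, 16, 34), (n, 16, 35), (p, 16, 26), (p, 16, 30), (p, 16, 34), (p, 16, 35)}

Q ⋈ R (natural join on C): {(14, 1, b, y), (14, 1, p, q), (14, 1, p, z), (14, 10, b, y), (14, 10, p, q), (14, 10, p, z), (14, 11, b, y), (14, 11, p, q), (14, 11, p, z), (14, 23, b, y), (14, 23, p, q), (14, 23, p, z), (14, 3, b, y), (14, 3, p, q), (14, 3, p, z), (14, 30, b, y), (14, 30, p, q), (14, 30, p, z), (16, 26, c, p), (16, 26, w, d), (16, 26, z, n), (16, 30, c, p), (16, 30, w, d), (16, 30, z, n), (16, 34, c, p), (16, 34, w, d), (16, 34, z, n), (16, 35, c, p), (16, 35, w, d), (16, 35, z, n)}
(Q ⋈ R) ⋈ T (natural join on C): {(14, 1, b, y, 15, 9), (14, 1, b, y, 2, 19), (14, 1, p, q, 15, 9), (14, 1, p, q, 2, 19), (14, 1, p, z, 15, 9), (14, 1, p, z, 2, 19), (14, 10, b, y, 15, 9), (14, 10, b, y, 2, 19), (14, 10, p, q, 15, 9), (14, 10, p, q, 2, 19), (14, 10, p, z, 15, 9), (14, 10, p, z, 2, 19), (14, 11, b, y, 15, 9), (14, 11, b, y, 2, 19), (14, 11, p, q, 15, 9), (14, 11, p, q, 2, 19), (14, 11, p, z, 15, 9), (14, 11, p, z, 2, 19), (14, 23, b, y, 15, 9), (14, 23, b, y, 2, 19), (14, 23, p, q, 15, 9), (14, 23, p, q, 2, 19), (14, 23, p, z, 15, 9), (14, 23, p, z, 2, 19), (14, 3, b, y, 15, 9), (14, 3, b, y, 2, 19), (14, 3, p, q, 15, 9), (14, 3, p, q, 2, 19), (14, 3, p, z, 15, 9), (14, 3, p, z, 2, 19), (14, 30, b, y, 15, 9), (14, 30, b, y, 2, 19), (14, 30, p, q, 15, 9), (14, 30, p, q, 2, 19), (14, 30, p, z, 15, 9), (14, 30, p, z, 2, 19), (16, 26, c, p, 23, 10), (16, 26, c, p, 6, 16), (16, 26, w, d, 23, 10), (16, 26, w, d, 6, 16), (16, 26, z, n, 23, 10), (16, 26, z, n, 6, 16), (16, 30, c, p, 23, 10), (16, 30, c, p, 6, 16), (16, 30, w, d, 23, 10), (16, 30, w, d, 6, 16), (16, 30, z, n, 23, 10), (16, 30, z, n, 6, 16), (16, 34, c, p, 23, 10), (16, 34, c, p, 6, 16), (16, 34, w, d, 23, 10), (16, 34, w, d, 6, 16), (16, 34, z, n, 23, 10), (16, 34, z, n, 6, 16), (16, 35, c, p, 23, 10), (16, 35, c, p, 6, 16), (16, 35, w, d, 23, 10), (16, 35, w, d, 6, 16), (16, 35, z, n, 23, 10), (16, 35, z, n, 6, 16)}
Filtering on C > 15 leaves {(16, 26, c, p, 23, 10), (16, 26, c, p, 6, 16), (16, 26, w, d, 23, 10), (16, 26, w, d, 6, 16), (16, 26, z, n, 23, 10), (16, 26, z, n, 6, 16), (16, 30, c, p, 23, 10), (16, 30, c, p, 6, 16), (16, 30, w, d, 23, 10), (16, 30, w, d, 6, 16), (16, 30, z, n, 23, 10), (16, 30, z, n, 6, 16), (16, 34, c, p, 23, 10), (16, 34, c, p, 6, 16), (16, 34, w, d, 23, 10), (16, 34, w, d, 6, 16), (16, 34, z, n, 23, 10), (16, 34, z, n, 6, 16), (16, 35, c, p, 23, 10), (16, 35, c, p, 6, 16), (16, 35, w, d, 23, 10), (16, 35, w, d, 6, 16), (16, 35, z, n, 23, 10), (16, 35, z, n, 6, 16)}.
Projecting to F, C, B (12 duplicate(s) eliminated): {(d, 16, 26), (d, 16, 30), (d, 16, 34), (d, 16, 35), (n, 16, 26), (n, 16, 30), (n, 16, 34), (n, 16, 35), (p, 16, 26), (p, 16, 30), (p, 16, 34), (p, 16, 35)}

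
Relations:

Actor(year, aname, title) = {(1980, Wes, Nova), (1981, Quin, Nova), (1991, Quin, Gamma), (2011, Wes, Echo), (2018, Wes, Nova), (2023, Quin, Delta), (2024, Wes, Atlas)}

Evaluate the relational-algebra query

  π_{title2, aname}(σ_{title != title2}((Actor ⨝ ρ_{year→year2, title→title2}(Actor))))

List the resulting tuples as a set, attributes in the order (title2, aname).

ρ[year→year2, title→title2]: schema becomes (year2, aname, title2); tuples unchanged.
Actor ⋈ ρ_{year→year2, title→title2}(Actor) (natural join on aname): {(1980, Wes, Nova, 1980, Nova), (1980, Wes, Nova, 2011, Echo), (1980, Wes, Nova, 2018, Nova), (1980, Wes, Nova, 2024, Atlas), (1981, Quin, Nova, 1981, Nova), (1981, Quin, Nova, 1991, Gamma), (1981, Quin, Nova, 2023, Delta), (1991, Quin, Gamma, 1981, Nova), (1991, Quin, Gamma, 1991, Gamma), (1991, Quin, Gamma, 2023, Delta), (2011, Wes, Echo, 1980, Nova), (2011, Wes, Echo, 2011, Echo), (2011, Wes, Echo, 2018, Nova), (2011, Wes, Echo, 2024, Atlas), (2018, Wes, Nova, 1980, Nova), (2018, Wes, Nova, 2011, Echo), (2018, Wes, Nova, 2018, Nova), (2018, Wes, Nova, 2024, Atlas), (2023, Quin, Delta, 1981, Nova), (2023, Quin, Delta, 1991, Gamma), (2023, Quin, Delta, 2023, Delta), (2024, Wes, Atlas, 1980, Nova), (2024, Wes, Atlas, 2011, Echo), (2024, Wes, Atlas, 2018, Nova), (2024, Wes, Atlas, 2024, Atlas)}
Selection title != title2: {(1980, Wes, Nova, 2011, Echo), (1980, Wes, Nova, 2024, Atlas), (1981, Quin, Nova, 1991, Gamma), (1981, Quin, Nova, 2023, Delta), (1991, Quin, Gamma, 1981, Nova), (1991, Quin, Gamma, 2023, Delta), (2011, Wes, Echo, 1980, Nova), (2011, Wes, Echo, 2018, Nova), (2011, Wes, Echo, 2024, Atlas), (2018, Wes, Nova, 2011, Echo), (2018, Wes, Nova, 2024, Atlas), (2023, Quin, Delta, 1981, Nova), (2023, Quin, Delta, 1991, Gamma), (2024, Wes, Atlas, 1980, Nova), (2024, Wes, Atlas, 2011, Echo), (2024, Wes, Atlas, 2018, Nova)}
π_{title2, aname} gives {(Atlas, Wes), (Delta, Quin), (Echo, Wes), (Gamma, Quin), (Nova, Quin), (Nova, Wes)} (10 duplicate(s) eliminated).

{(Atlas, Wes), (Delta, Quin), (Echo, Wes), (Gamma, Quin), (Nova, Quin), (Nova, Wes)}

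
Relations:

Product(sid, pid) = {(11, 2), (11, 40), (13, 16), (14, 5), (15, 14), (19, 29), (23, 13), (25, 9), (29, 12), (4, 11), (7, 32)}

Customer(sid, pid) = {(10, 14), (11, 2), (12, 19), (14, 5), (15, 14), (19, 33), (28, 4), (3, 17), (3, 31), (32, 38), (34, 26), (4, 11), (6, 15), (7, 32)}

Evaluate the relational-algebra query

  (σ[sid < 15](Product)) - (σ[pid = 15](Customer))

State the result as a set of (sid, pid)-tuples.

{(11, 2), (11, 40), (13, 16), (14, 5), (4, 11), (7, 32)}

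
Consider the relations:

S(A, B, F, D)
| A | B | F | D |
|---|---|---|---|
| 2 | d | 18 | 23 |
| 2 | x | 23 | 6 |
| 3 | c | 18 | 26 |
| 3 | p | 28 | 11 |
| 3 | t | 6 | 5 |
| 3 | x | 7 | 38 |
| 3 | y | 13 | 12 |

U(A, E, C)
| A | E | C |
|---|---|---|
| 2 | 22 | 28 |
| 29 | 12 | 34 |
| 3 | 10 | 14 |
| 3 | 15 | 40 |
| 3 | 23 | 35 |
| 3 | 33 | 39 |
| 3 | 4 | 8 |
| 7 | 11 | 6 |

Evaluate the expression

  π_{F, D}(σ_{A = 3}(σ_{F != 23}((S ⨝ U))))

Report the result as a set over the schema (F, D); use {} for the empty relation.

{(13, 12), (18, 26), (28, 11), (6, 5), (7, 38)}

Natural join on A: {(2, d, 18, 23, 22, 28), (2, x, 23, 6, 22, 28), (3, c, 18, 26, 10, 14), (3, c, 18, 26, 15, 40), (3, c, 18, 26, 23, 35), (3, c, 18, 26, 33, 39), (3, c, 18, 26, 4, 8), (3, p, 28, 11, 10, 14), (3, p, 28, 11, 15, 40), (3, p, 28, 11, 23, 35), (3, p, 28, 11, 33, 39), (3, p, 28, 11, 4, 8), (3, t, 6, 5, 10, 14), (3, t, 6, 5, 15, 40), (3, t, 6, 5, 23, 35), (3, t, 6, 5, 33, 39), (3, t, 6, 5, 4, 8), (3, x, 7, 38, 10, 14), (3, x, 7, 38, 15, 40), (3, x, 7, 38, 23, 35), (3, x, 7, 38, 33, 39), (3, x, 7, 38, 4, 8), (3, y, 13, 12, 10, 14), (3, y, 13, 12, 15, 40), (3, y, 13, 12, 23, 35), (3, y, 13, 12, 33, 39), (3, y, 13, 12, 4, 8)}
Selection F != 23: {(2, d, 18, 23, 22, 28), (3, c, 18, 26, 10, 14), (3, c, 18, 26, 15, 40), (3, c, 18, 26, 23, 35), (3, c, 18, 26, 33, 39), (3, c, 18, 26, 4, 8), (3, p, 28, 11, 10, 14), (3, p, 28, 11, 15, 40), (3, p, 28, 11, 23, 35), (3, p, 28, 11, 33, 39), (3, p, 28, 11, 4, 8), (3, t, 6, 5, 10, 14), (3, t, 6, 5, 15, 40), (3, t, 6, 5, 23, 35), (3, t, 6, 5, 33, 39), (3, t, 6, 5, 4, 8), (3, x, 7, 38, 10, 14), (3, x, 7, 38, 15, 40), (3, x, 7, 38, 23, 35), (3, x, 7, 38, 33, 39), (3, x, 7, 38, 4, 8), (3, y, 13, 12, 10, 14), (3, y, 13, 12, 15, 40), (3, y, 13, 12, 23, 35), (3, y, 13, 12, 33, 39), (3, y, 13, 12, 4, 8)}
Selection A = 3: {(3, c, 18, 26, 10, 14), (3, c, 18, 26, 15, 40), (3, c, 18, 26, 23, 35), (3, c, 18, 26, 33, 39), (3, c, 18, 26, 4, 8), (3, p, 28, 11, 10, 14), (3, p, 28, 11, 15, 40), (3, p, 28, 11, 23, 35), (3, p, 28, 11, 33, 39), (3, p, 28, 11, 4, 8), (3, t, 6, 5, 10, 14), (3, t, 6, 5, 15, 40), (3, t, 6, 5, 23, 35), (3, t, 6, 5, 33, 39), (3, t, 6, 5, 4, 8), (3, x, 7, 38, 10, 14), (3, x, 7, 38, 15, 40), (3, x, 7, 38, 23, 35), (3, x, 7, 38, 33, 39), (3, x, 7, 38, 4, 8), (3, y, 13, 12, 10, 14), (3, y, 13, 12, 15, 40), (3, y, 13, 12, 23, 35), (3, y, 13, 12, 33, 39), (3, y, 13, 12, 4, 8)}
Projecting to F, D (20 duplicate(s) eliminated): {(13, 12), (18, 26), (28, 11), (6, 5), (7, 38)}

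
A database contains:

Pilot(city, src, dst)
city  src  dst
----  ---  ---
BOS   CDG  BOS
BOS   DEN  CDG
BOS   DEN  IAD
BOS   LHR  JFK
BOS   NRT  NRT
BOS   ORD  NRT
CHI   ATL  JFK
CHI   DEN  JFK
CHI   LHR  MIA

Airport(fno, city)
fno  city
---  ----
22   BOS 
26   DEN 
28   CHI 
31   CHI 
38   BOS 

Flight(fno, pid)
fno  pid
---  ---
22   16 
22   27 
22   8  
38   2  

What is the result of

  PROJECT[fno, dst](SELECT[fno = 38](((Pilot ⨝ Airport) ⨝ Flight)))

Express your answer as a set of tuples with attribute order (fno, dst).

{(38, BOS), (38, CDG), (38, IAD), (38, JFK), (38, NRT)}

Joining Pilot and Airport on city yields {(BOS, CDG, BOS, 22), (BOS, CDG, BOS, 38), (BOS, DEN, CDG, 22), (BOS, DEN, CDG, 38), (BOS, DEN, IAD, 22), (BOS, DEN, IAD, 38), (BOS, LHR, JFK, 22), (BOS, LHR, JFK, 38), (BOS, NRT, NRT, 22), (BOS, NRT, NRT, 38), (BOS, ORD, NRT, 22), (BOS, ORD, NRT, 38), (CHI, ATL, JFK, 28), (CHI, ATL, JFK, 31), (CHI, DEN, JFK, 28), (CHI, DEN, JFK, 31), (CHI, LHR, MIA, 28), (CHI, LHR, MIA, 31)}.
Joining (Pilot ⨝ Airport) and Flight on fno yields {(BOS, CDG, BOS, 22, 16), (BOS, CDG, BOS, 22, 27), (BOS, CDG, BOS, 22, 8), (BOS, CDG, BOS, 38, 2), (BOS, DEN, CDG, 22, 16), (BOS, DEN, CDG, 22, 27), (BOS, DEN, CDG, 22, 8), (BOS, DEN, CDG, 38, 2), (BOS, DEN, IAD, 22, 16), (BOS, DEN, IAD, 22, 27), (BOS, DEN, IAD, 22, 8), (BOS, DEN, IAD, 38, 2), (BOS, LHR, JFK, 22, 16), (BOS, LHR, JFK, 22, 27), (BOS, LHR, JFK, 22, 8), (BOS, LHR, JFK, 38, 2), (BOS, NRT, NRT, 22, 16), (BOS, NRT, NRT, 22, 27), (BOS, NRT, NRT, 22, 8), (BOS, NRT, NRT, 38, 2), (BOS, ORD, NRT, 22, 16), (BOS, ORD, NRT, 22, 27), (BOS, ORD, NRT, 22, 8), (BOS, ORD, NRT, 38, 2)}.
Selection fno = 38: {(BOS, CDG, BOS, 38, 2), (BOS, DEN, CDG, 38, 2), (BOS, DEN, IAD, 38, 2), (BOS, LHR, JFK, 38, 2), (BOS, NRT, NRT, 38, 2), (BOS, ORD, NRT, 38, 2)}
Projecting to fno, dst (1 duplicate(s) eliminated): {(38, BOS), (38, CDG), (38, IAD), (38, JFK), (38, NRT)}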